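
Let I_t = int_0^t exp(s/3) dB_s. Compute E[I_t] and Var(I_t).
E[I_t] = 0; Var(I_t) = 3*exp(2*t/3)/2 - 3/2

The Itô integral of a deterministic integrand f(s) has mean 0 because each increment f(s) * (B_{s+ds} - B_s) has mean 0. By the Itô isometry:
  Var( int_0^t f(s) dB_s ) = E[ (int_0^t f(s) dB_s)^2 ] = int_0^t f(s)^2 ds.
Here f(s) = exp(s/3), so f(s)^2 = exp(2*s/3). Integrate:
  int_0^t (exp(2*s/3)) ds = 3*exp(2*t/3)/2 - 3/2.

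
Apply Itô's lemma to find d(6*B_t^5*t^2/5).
d(6*B_t^5*t^2/5) = (12*B_t^3*t*(B_t^2 + 5*t)/5) dt + (6*B_t^4*t^2) dB_t

Itô's formula for f(t, x): d f(t, B_t) = (f_t + (1/2) f_xx) dt + f_x dB_t. Compute partials of f(t, x) = 6*t^2*x^5/5:
  f_t(t,x)  = 12*t*x^5/5
  f_x(t,x)  = 6*t^2*x^4
  f_xx(t,x) = 24*t^2*x^3
Assemble drift = f_t + (1/2) f_xx = 12*t*x^3*(5*t + x^2)/5 and diffusion = f_x = 6*t^2*x^4. Substituting x = B_t:
  d(6*B_t^5*t^2/5) = (12*B_t^3*t*(B_t^2 + 5*t)/5) dt + (6*B_t^4*t^2) dB_t.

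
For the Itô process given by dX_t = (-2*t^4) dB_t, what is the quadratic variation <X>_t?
<X>_t = 4*t^9/9

For an Itô process dX_t = a(t) dt + b(t) dB_t, the quadratic variation is <X>_t = int_0^t b(s)^2 ds (the drift term does not contribute). Here b(s) = -2*s^4, so
  b(s)^2 = 4*s^8.
Integrating from 0 to t:
  <X>_t = int_0^t (4*s^8) ds = 4*t^9/9.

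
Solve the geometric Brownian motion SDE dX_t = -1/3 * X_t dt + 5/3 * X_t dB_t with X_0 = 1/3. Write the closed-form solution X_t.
X_t = 1/3 * exp((-31/18) * t + (5/3) * B_t)

For GBM dX = mu X dt + sigma X dB with X_0 = x_0, apply Itô to Y = log X: dY = (mu - sigma^2/2) dt + sigma dB, so Y_t = log(x_0) + (mu - sigma^2/2) t + sigma B_t and hence X_t = x_0 * exp((mu - sigma^2/2) t + sigma B_t).
With mu = -1/3, sigma = 5/3, x_0 = 1/3, this gives:
  X_t = 1/3 * exp((-31/18) * t + (5/3) * B_t).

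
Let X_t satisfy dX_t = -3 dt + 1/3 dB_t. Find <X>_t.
<X>_t = t/9

For an Itô process dX_t = a(t) dt + b(t) dB_t, the quadratic variation is <X>_t = int_0^t b(s)^2 ds (the drift term does not contribute). Here b(s) = 1/3, so
  b(s)^2 = 1/9.
Integrating from 0 to t:
  <X>_t = int_0^t (1/9) ds = t/9.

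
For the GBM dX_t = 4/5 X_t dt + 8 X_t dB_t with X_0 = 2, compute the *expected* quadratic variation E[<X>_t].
E[<X>_t] = 160*exp(328*t/5)/41 - 160/41

<X>_t = int_0^t (8 * X_s)^2 ds. Taking expectation inside the integral: E[<X>_t] = 8^2 * int_0^t E[X_s^2] ds. For GBM, E[X_s^2] = x_0^2 * exp((2 mu + sigma^2) s). Integrating:
  E[<X>_t] = 8^2 * 2^2 * (exp((2*(4/5) + 8^2) t) - 1) / (2*(4/5) + 8^2)
           = 8^2 * 2^2 * (exp((328/5) t) - 1) / (328/5) = 160*exp(328*t/5)/41 - 160/41.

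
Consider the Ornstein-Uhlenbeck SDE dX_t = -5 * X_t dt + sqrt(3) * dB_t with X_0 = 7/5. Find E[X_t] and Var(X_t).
E[X_t] = 7*exp(-5*t)/5; Var(X_t) = 3/10 - 3*exp(-10*t)/10

The OU SDE dX = -theta X dt + sigma dB admits the integrating factor exp(theta t): d(exp(theta t) X_t) = sigma exp(theta t) dB_t. Integrating from 0 to t:
  X_t = x_0 * exp(-theta t) + sigma * int_0^t exp(-theta (t-s)) dB_s.
The Itô integral has mean 0 and (by the Itô isometry) variance sigma^2 * int_0^t exp(-2 theta (t - s)) ds = sigma^2 * (1 - exp(-2 theta t)) / (2 theta).
With theta = 5, sigma = sqrt(3), x_0 = 7/5:
  E[X_t] = 7/5 * exp(-5 t) = 7*exp(-5*t)/5
  Var(X_t) = (sqrt(3))^2 * (1 - exp(-2*5 t)) / (2 * 5) = 3/10 - 3*exp(-10*t)/10.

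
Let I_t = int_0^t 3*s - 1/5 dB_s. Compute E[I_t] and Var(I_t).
E[I_t] = 0; Var(I_t) = t*(75*t^2 - 15*t + 1)/25

The Itô integral of a deterministic integrand f(s) has mean 0 because each increment f(s) * (B_{s+ds} - B_s) has mean 0. By the Itô isometry:
  Var( int_0^t f(s) dB_s ) = E[ (int_0^t f(s) dB_s)^2 ] = int_0^t f(s)^2 ds.
Here f(s) = 3*s - 1/5, so f(s)^2 = (15*s - 1)^2/25. Integrate:
  int_0^t ((15*s - 1)^2/25) ds = t*(75*t^2 - 15*t + 1)/25.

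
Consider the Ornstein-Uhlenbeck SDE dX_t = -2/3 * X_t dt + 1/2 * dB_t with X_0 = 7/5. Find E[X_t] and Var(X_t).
E[X_t] = 7*exp(-2*t/3)/5; Var(X_t) = 3/16 - 3*exp(-4*t/3)/16

The OU SDE dX = -theta X dt + sigma dB admits the integrating factor exp(theta t): d(exp(theta t) X_t) = sigma exp(theta t) dB_t. Integrating from 0 to t:
  X_t = x_0 * exp(-theta t) + sigma * int_0^t exp(-theta (t-s)) dB_s.
The Itô integral has mean 0 and (by the Itô isometry) variance sigma^2 * int_0^t exp(-2 theta (t - s)) ds = sigma^2 * (1 - exp(-2 theta t)) / (2 theta).
With theta = 2/3, sigma = 1/2, x_0 = 7/5:
  E[X_t] = 7/5 * exp(-2/3 t) = 7*exp(-2*t/3)/5
  Var(X_t) = (1/2)^2 * (1 - exp(-2*2/3 t)) / (2 * 2/3) = 3/16 - 3*exp(-4*t/3)/16.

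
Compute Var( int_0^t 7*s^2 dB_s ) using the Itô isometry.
Var = 49*t^5/5

The Itô integral of a deterministic integrand f(s) has mean 0 because each increment f(s) * (B_{s+ds} - B_s) has mean 0. By the Itô isometry:
  Var( int_0^t f(s) dB_s ) = E[ (int_0^t f(s) dB_s)^2 ] = int_0^t f(s)^2 ds.
Here f(s) = 7*s^2, so f(s)^2 = 49*s^4. Integrate:
  int_0^t (49*s^4) ds = 49*t^5/5.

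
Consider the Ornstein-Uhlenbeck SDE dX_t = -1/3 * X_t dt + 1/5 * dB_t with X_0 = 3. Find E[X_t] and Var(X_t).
E[X_t] = 3*exp(-t/3); Var(X_t) = 3/50 - 3*exp(-2*t/3)/50

The OU SDE dX = -theta X dt + sigma dB admits the integrating factor exp(theta t): d(exp(theta t) X_t) = sigma exp(theta t) dB_t. Integrating from 0 to t:
  X_t = x_0 * exp(-theta t) + sigma * int_0^t exp(-theta (t-s)) dB_s.
The Itô integral has mean 0 and (by the Itô isometry) variance sigma^2 * int_0^t exp(-2 theta (t - s)) ds = sigma^2 * (1 - exp(-2 theta t)) / (2 theta).
With theta = 1/3, sigma = 1/5, x_0 = 3:
  E[X_t] = 3 * exp(-1/3 t) = 3*exp(-t/3)
  Var(X_t) = (1/5)^2 * (1 - exp(-2*1/3 t)) / (2 * 1/3) = 3/50 - 3*exp(-2*t/3)/50.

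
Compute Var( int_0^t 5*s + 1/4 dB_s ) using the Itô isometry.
Var = t*(400*t^2 + 60*t + 3)/48

The Itô integral of a deterministic integrand f(s) has mean 0 because each increment f(s) * (B_{s+ds} - B_s) has mean 0. By the Itô isometry:
  Var( int_0^t f(s) dB_s ) = E[ (int_0^t f(s) dB_s)^2 ] = int_0^t f(s)^2 ds.
Here f(s) = 5*s + 1/4, so f(s)^2 = (20*s + 1)^2/16. Integrate:
  int_0^t ((20*s + 1)^2/16) ds = t*(400*t^2 + 60*t + 3)/48.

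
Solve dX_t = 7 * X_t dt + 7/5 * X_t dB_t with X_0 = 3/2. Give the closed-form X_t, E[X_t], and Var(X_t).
X_t = 3/2 * exp((301/50) t + (7/5) B_t); E[X_t] = 3*exp(7*t)/2; Var(X_t) = 9*(exp(49*t/25) - 1)*exp(14*t)/4

For GBM dX = mu X dt + sigma X dB with X_0 = x_0, apply Itô to Y = log X: dY = (mu - sigma^2/2) dt + sigma dB, so Y_t = log(x_0) + (mu - sigma^2/2) t + sigma B_t and hence X_t = x_0 * exp((mu - sigma^2/2) t + sigma B_t).
With mu = 7, sigma = 7/5, x_0 = 3/2, this gives:
  X_t = 3/2 * exp((301/50) * t + (7/5) * B_t).
Since sigma*B_t ~ Normal(0, sigma^2 t), E[exp(sigma*B_t)] = exp(sigma^2 t / 2); so E[X_t] = x_0 * exp((mu - sigma^2/2) t) * exp(sigma^2 t / 2) = x_0 * exp(mu t) = 3*exp(7*t)/2.
Var(X_t) = E[X_t^2] - (E[X_t])^2 = x_0^2 * exp(2 mu t) * (exp(sigma^2 t) - 1) = 9*(exp(49*t/25) - 1)*exp(14*t)/4.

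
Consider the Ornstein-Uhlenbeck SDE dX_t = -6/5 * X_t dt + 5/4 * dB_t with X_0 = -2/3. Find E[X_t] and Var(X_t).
E[X_t] = -2*exp(-6*t/5)/3; Var(X_t) = 125/192 - 125*exp(-12*t/5)/192

The OU SDE dX = -theta X dt + sigma dB admits the integrating factor exp(theta t): d(exp(theta t) X_t) = sigma exp(theta t) dB_t. Integrating from 0 to t:
  X_t = x_0 * exp(-theta t) + sigma * int_0^t exp(-theta (t-s)) dB_s.
The Itô integral has mean 0 and (by the Itô isometry) variance sigma^2 * int_0^t exp(-2 theta (t - s)) ds = sigma^2 * (1 - exp(-2 theta t)) / (2 theta).
With theta = 6/5, sigma = 5/4, x_0 = -2/3:
  E[X_t] = -2/3 * exp(-6/5 t) = -2*exp(-6*t/5)/3
  Var(X_t) = (5/4)^2 * (1 - exp(-2*6/5 t)) / (2 * 6/5) = 125/192 - 125*exp(-12*t/5)/192.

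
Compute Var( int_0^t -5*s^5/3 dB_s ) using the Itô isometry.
Var = 25*t^11/99

The Itô integral of a deterministic integrand f(s) has mean 0 because each increment f(s) * (B_{s+ds} - B_s) has mean 0. By the Itô isometry:
  Var( int_0^t f(s) dB_s ) = E[ (int_0^t f(s) dB_s)^2 ] = int_0^t f(s)^2 ds.
Here f(s) = -5*s^5/3, so f(s)^2 = 25*s^10/9. Integrate:
  int_0^t (25*s^10/9) ds = 25*t^11/99.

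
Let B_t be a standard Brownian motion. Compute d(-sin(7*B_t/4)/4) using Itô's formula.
d(-sin(7*B_t/4)/4) = (49*sin(7*B_t/4)/128) dt + (-7*cos(7*B_t/4)/16) dB_t

Itô's formula for f(B_t) gives d f(B_t) = f'(B_t) dB_t + (1/2) f''(B_t) dt. Compute derivatives of f(x) = -sin(7*x/4)/4:
  f'(x)  = -7*cos(7*x/4)/16
  f''(x) = 49*sin(7*x/4)/64
Substitute x = B_t and multiply the f'' term by 1/2:
  drift     = (1/2) * (49*sin(7*x/4)/64) evaluated at B_t = 49*sin(7*B_t/4)/128
  diffusion = (-7*cos(7*x/4)/16) evaluated at B_t = -7*cos(7*B_t/4)/16
Therefore d(-sin(7*B_t/4)/4) = (49*sin(7*B_t/4)/128) dt + (-7*cos(7*B_t/4)/16) dB_t.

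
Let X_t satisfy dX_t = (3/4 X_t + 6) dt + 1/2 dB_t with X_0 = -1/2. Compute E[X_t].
E[X_t] = 15*exp(3*t/4)/2 - 8

Taking expectations and using E[dB_t] = 0, the mean m(t) = E[X_t] satisfies the ODE m'(t) = a m(t) + b with m(0) = x_0. With a = 3/4, b = 6, x_0 = -1/2, the solution is
  m(t) = x_0 * exp(a t) + (b/a) * (exp(a t) - 1)
       = (-1/2) * exp((3/4) t) + (6/(3/4)) * (exp((3/4) t) - 1)
       = 15*exp(3*t/4)/2 - 8.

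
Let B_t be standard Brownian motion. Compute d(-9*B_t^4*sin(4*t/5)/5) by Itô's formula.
d(-9*B_t^4*sin(4*t/5)/5) = (18*B_t^2*(-2*B_t^2*cos(4*t/5) - 15*sin(4*t/5))/25) dt + (-36*B_t^3*sin(4*t/5)/5) dB_t

Itô's formula for f(t, x): d f(t, B_t) = (f_t + (1/2) f_xx) dt + f_x dB_t. Compute partials of f(t, x) = -9*x^4*sin(4*t/5)/5:
  f_t(t,x)  = -36*x^4*cos(4*t/5)/25
  f_x(t,x)  = -36*x^3*sin(4*t/5)/5
  f_xx(t,x) = -108*x^2*sin(4*t/5)/5
Assemble drift = f_t + (1/2) f_xx = 18*x^2*(-2*x^2*cos(4*t/5) - 15*sin(4*t/5))/25 and diffusion = f_x = -36*x^3*sin(4*t/5)/5. Substituting x = B_t:
  d(-9*B_t^4*sin(4*t/5)/5) = (18*B_t^2*(-2*B_t^2*cos(4*t/5) - 15*sin(4*t/5))/25) dt + (-36*B_t^3*sin(4*t/5)/5) dB_t.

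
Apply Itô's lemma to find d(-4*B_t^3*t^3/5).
d(-4*B_t^3*t^3/5) = (12*B_t*t^2*(-B_t^2 - t)/5) dt + (-12*B_t^2*t^3/5) dB_t

Itô's formula for f(t, x): d f(t, B_t) = (f_t + (1/2) f_xx) dt + f_x dB_t. Compute partials of f(t, x) = -4*t^3*x^3/5:
  f_t(t,x)  = -12*t^2*x^3/5
  f_x(t,x)  = -12*t^3*x^2/5
  f_xx(t,x) = -24*t^3*x/5
Assemble drift = f_t + (1/2) f_xx = 12*t^2*x*(-t - x^2)/5 and diffusion = f_x = -12*t^3*x^2/5. Substituting x = B_t:
  d(-4*B_t^3*t^3/5) = (12*B_t*t^2*(-B_t^2 - t)/5) dt + (-12*B_t^2*t^3/5) dB_t.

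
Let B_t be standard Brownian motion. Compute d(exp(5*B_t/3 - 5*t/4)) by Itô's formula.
d(exp(5*B_t/3 - 5*t/4)) = (5*exp(5*B_t/3 - 5*t/4)/36) dt + (5*exp(5*B_t/3 - 5*t/4)/3) dB_t

Itô's formula for f(t, x): d f(t, B_t) = (f_t + (1/2) f_xx) dt + f_x dB_t. Compute partials of f(t, x) = exp(-5*t/4 + 5*x/3):
  f_t(t,x)  = -5*exp(-5*t/4 + 5*x/3)/4
  f_x(t,x)  = 5*exp(-5*t/4 + 5*x/3)/3
  f_xx(t,x) = 25*exp(-5*t/4 + 5*x/3)/9
Assemble drift = f_t + (1/2) f_xx = 5*exp(-5*t/4 + 5*x/3)/36 and diffusion = f_x = 5*exp(-5*t/4 + 5*x/3)/3. Substituting x = B_t:
  d(exp(5*B_t/3 - 5*t/4)) = (5*exp(5*B_t/3 - 5*t/4)/36) dt + (5*exp(5*B_t/3 - 5*t/4)/3) dB_t.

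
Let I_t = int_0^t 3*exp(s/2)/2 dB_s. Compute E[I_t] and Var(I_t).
E[I_t] = 0; Var(I_t) = 9*exp(t)/4 - 9/4

The Itô integral of a deterministic integrand f(s) has mean 0 because each increment f(s) * (B_{s+ds} - B_s) has mean 0. By the Itô isometry:
  Var( int_0^t f(s) dB_s ) = E[ (int_0^t f(s) dB_s)^2 ] = int_0^t f(s)^2 ds.
Here f(s) = 3*exp(s/2)/2, so f(s)^2 = 9*exp(s)/4. Integrate:
  int_0^t (9*exp(s)/4) ds = 9*exp(t)/4 - 9/4.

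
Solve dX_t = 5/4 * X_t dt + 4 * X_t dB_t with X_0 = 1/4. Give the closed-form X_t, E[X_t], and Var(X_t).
X_t = 1/4 * exp((-27/4) t + (4) B_t); E[X_t] = exp(5*t/4)/4; Var(X_t) = (exp(16*t) - 1)*exp(5*t/2)/16

For GBM dX = mu X dt + sigma X dB with X_0 = x_0, apply Itô to Y = log X: dY = (mu - sigma^2/2) dt + sigma dB, so Y_t = log(x_0) + (mu - sigma^2/2) t + sigma B_t and hence X_t = x_0 * exp((mu - sigma^2/2) t + sigma B_t).
With mu = 5/4, sigma = 4, x_0 = 1/4, this gives:
  X_t = 1/4 * exp((-27/4) * t + (4) * B_t).
Since sigma*B_t ~ Normal(0, sigma^2 t), E[exp(sigma*B_t)] = exp(sigma^2 t / 2); so E[X_t] = x_0 * exp((mu - sigma^2/2) t) * exp(sigma^2 t / 2) = x_0 * exp(mu t) = exp(5*t/4)/4.
Var(X_t) = E[X_t^2] - (E[X_t])^2 = x_0^2 * exp(2 mu t) * (exp(sigma^2 t) - 1) = (exp(16*t) - 1)*exp(5*t/2)/16.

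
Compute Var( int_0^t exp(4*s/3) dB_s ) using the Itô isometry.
Var = 3*exp(8*t/3)/8 - 3/8

The Itô integral of a deterministic integrand f(s) has mean 0 because each increment f(s) * (B_{s+ds} - B_s) has mean 0. By the Itô isometry:
  Var( int_0^t f(s) dB_s ) = E[ (int_0^t f(s) dB_s)^2 ] = int_0^t f(s)^2 ds.
Here f(s) = exp(4*s/3), so f(s)^2 = exp(8*s/3). Integrate:
  int_0^t (exp(8*s/3)) ds = 3*exp(8*t/3)/8 - 3/8.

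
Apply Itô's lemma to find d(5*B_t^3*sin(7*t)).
d(5*B_t^3*sin(7*t)) = (35*B_t^3*cos(7*t) + 15*B_t*sin(7*t)) dt + (15*B_t^2*sin(7*t)) dB_t

Itô's formula for f(t, x): d f(t, B_t) = (f_t + (1/2) f_xx) dt + f_x dB_t. Compute partials of f(t, x) = 5*x^3*sin(7*t):
  f_t(t,x)  = 35*x^3*cos(7*t)
  f_x(t,x)  = 15*x^2*sin(7*t)
  f_xx(t,x) = 30*x*sin(7*t)
Assemble drift = f_t + (1/2) f_xx = 35*x^3*cos(7*t) + 15*x*sin(7*t) and diffusion = f_x = 15*x^2*sin(7*t). Substituting x = B_t:
  d(5*B_t^3*sin(7*t)) = (35*B_t^3*cos(7*t) + 15*B_t*sin(7*t)) dt + (15*B_t^2*sin(7*t)) dB_t.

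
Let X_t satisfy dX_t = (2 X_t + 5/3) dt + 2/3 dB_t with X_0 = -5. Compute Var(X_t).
Var(X_t) = exp(4*t)/9 - 1/9

The variance V(t) = Var(X_t) satisfies V'(t) = 2 a V(t) + c^2 with V(0) = 0 (drift coefficient is linear in X, diffusion is constant). With a = 2, c = 2/3, the solution is
  V(t) = (c^2 / (2 a)) * (exp(2 a t) - 1)
       = ((2/3)^2 / (2*2)) * (exp(4 t) - 1)
       = exp(4*t)/9 - 1/9.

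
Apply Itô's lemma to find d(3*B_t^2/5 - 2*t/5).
d(3*B_t^2/5 - 2*t/5) = (1/5) dt + (6*B_t/5) dB_t

Itô's formula for f(t, x): d f(t, B_t) = (f_t + (1/2) f_xx) dt + f_x dB_t. Compute partials of f(t, x) = -2*t/5 + 3*x^2/5:
  f_t(t,x)  = -2/5
  f_x(t,x)  = 6*x/5
  f_xx(t,x) = 6/5
Assemble drift = f_t + (1/2) f_xx = 1/5 and diffusion = f_x = 6*x/5. Substituting x = B_t:
  d(3*B_t^2/5 - 2*t/5) = (1/5) dt + (6*B_t/5) dB_t.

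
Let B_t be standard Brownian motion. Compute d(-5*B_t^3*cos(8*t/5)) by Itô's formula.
d(-5*B_t^3*cos(8*t/5)) = (B_t*(8*B_t^2*sin(8*t/5) - 15*cos(8*t/5))) dt + (-15*B_t^2*cos(8*t/5)) dB_t

Itô's formula for f(t, x): d f(t, B_t) = (f_t + (1/2) f_xx) dt + f_x dB_t. Compute partials of f(t, x) = -5*x^3*cos(8*t/5):
  f_t(t,x)  = 8*x^3*sin(8*t/5)
  f_x(t,x)  = -15*x^2*cos(8*t/5)
  f_xx(t,x) = -30*x*cos(8*t/5)
Assemble drift = f_t + (1/2) f_xx = x*(8*x^2*sin(8*t/5) - 15*cos(8*t/5)) and diffusion = f_x = -15*x^2*cos(8*t/5). Substituting x = B_t:
  d(-5*B_t^3*cos(8*t/5)) = (B_t*(8*B_t^2*sin(8*t/5) - 15*cos(8*t/5))) dt + (-15*B_t^2*cos(8*t/5)) dB_t.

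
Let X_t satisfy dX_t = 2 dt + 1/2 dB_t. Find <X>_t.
<X>_t = t/4

For an Itô process dX_t = a(t) dt + b(t) dB_t, the quadratic variation is <X>_t = int_0^t b(s)^2 ds (the drift term does not contribute). Here b(s) = 1/2, so
  b(s)^2 = 1/4.
Integrating from 0 to t:
  <X>_t = int_0^t (1/4) ds = t/4.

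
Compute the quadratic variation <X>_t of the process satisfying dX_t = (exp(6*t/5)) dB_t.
<X>_t = 5*exp(12*t/5)/12 - 5/12

For an Itô process dX_t = a(t) dt + b(t) dB_t, the quadratic variation is <X>_t = int_0^t b(s)^2 ds (the drift term does not contribute). Here b(s) = exp(6*s/5), so
  b(s)^2 = exp(12*s/5).
Integrating from 0 to t:
  <X>_t = int_0^t (exp(12*s/5)) ds = 5*exp(12*t/5)/12 - 5/12.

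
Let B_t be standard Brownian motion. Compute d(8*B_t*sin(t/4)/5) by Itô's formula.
d(8*B_t*sin(t/4)/5) = (2*B_t*cos(t/4)/5) dt + (8*sin(t/4)/5) dB_t

Itô's formula for f(t, x): d f(t, B_t) = (f_t + (1/2) f_xx) dt + f_x dB_t. Compute partials of f(t, x) = 8*x*sin(t/4)/5:
  f_t(t,x)  = 2*x*cos(t/4)/5
  f_x(t,x)  = 8*sin(t/4)/5
  f_xx(t,x) = 0
Assemble drift = f_t + (1/2) f_xx = 2*x*cos(t/4)/5 and diffusion = f_x = 8*sin(t/4)/5. Substituting x = B_t:
  d(8*B_t*sin(t/4)/5) = (2*B_t*cos(t/4)/5) dt + (8*sin(t/4)/5) dB_t.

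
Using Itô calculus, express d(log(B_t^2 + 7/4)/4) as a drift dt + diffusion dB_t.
d(log(B_t^2 + 7/4)/4) = ((7 - 4*B_t^2)/(4*B_t^2 + 7)^2) dt + (2*B_t/(4*B_t^2 + 7)) dB_t

Itô's formula for f(B_t) gives d f(B_t) = f'(B_t) dB_t + (1/2) f''(B_t) dt. Compute derivatives of f(x) = log(x^2 + 7/4)/4:
  f'(x)  = 2*x/(4*x^2 + 7)
  f''(x) = 2*(7 - 4*x^2)/(4*x^2 + 7)^2
Substitute x = B_t and multiply the f'' term by 1/2:
  drift     = (1/2) * (2*(7 - 4*x^2)/(4*x^2 + 7)^2) evaluated at B_t = (7 - 4*B_t^2)/(4*B_t^2 + 7)^2
  diffusion = (2*x/(4*x^2 + 7)) evaluated at B_t = 2*B_t/(4*B_t^2 + 7)
Therefore d(log(B_t^2 + 7/4)/4) = ((7 - 4*B_t^2)/(4*B_t^2 + 7)^2) dt + (2*B_t/(4*B_t^2 + 7)) dB_t.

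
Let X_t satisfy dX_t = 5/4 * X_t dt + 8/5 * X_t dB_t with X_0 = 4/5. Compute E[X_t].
E[X_t] = 4*exp(5*t/4)/5

For GBM dX = mu X dt + sigma X dB with X_0 = x_0, apply Itô to Y = log X: dY = (mu - sigma^2/2) dt + sigma dB, so Y_t = log(x_0) + (mu - sigma^2/2) t + sigma B_t and hence X_t = x_0 * exp((mu - sigma^2/2) t + sigma B_t).
With mu = 5/4, sigma = 8/5, x_0 = 4/5, this gives:
  X_t = 4/5 * exp((-3/100) * t + (8/5) * B_t).
Since sigma*B_t ~ Normal(0, sigma^2 t), E[exp(sigma*B_t)] = exp(sigma^2 t / 2); so E[X_t] = x_0 * exp((mu - sigma^2/2) t) * exp(sigma^2 t / 2) = x_0 * exp(mu t) = 4*exp(5*t/4)/5.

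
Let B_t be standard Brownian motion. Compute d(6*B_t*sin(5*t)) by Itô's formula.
d(6*B_t*sin(5*t)) = (30*B_t*cos(5*t)) dt + (6*sin(5*t)) dB_t

Itô's formula for f(t, x): d f(t, B_t) = (f_t + (1/2) f_xx) dt + f_x dB_t. Compute partials of f(t, x) = 6*x*sin(5*t):
  f_t(t,x)  = 30*x*cos(5*t)
  f_x(t,x)  = 6*sin(5*t)
  f_xx(t,x) = 0
Assemble drift = f_t + (1/2) f_xx = 30*x*cos(5*t) and diffusion = f_x = 6*sin(5*t). Substituting x = B_t:
  d(6*B_t*sin(5*t)) = (30*B_t*cos(5*t)) dt + (6*sin(5*t)) dB_t.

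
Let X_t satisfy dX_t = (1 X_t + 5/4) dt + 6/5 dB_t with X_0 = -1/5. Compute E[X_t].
E[X_t] = 21*exp(t)/20 - 5/4

Taking expectations and using E[dB_t] = 0, the mean m(t) = E[X_t] satisfies the ODE m'(t) = a m(t) + b with m(0) = x_0. With a = 1, b = 5/4, x_0 = -1/5, the solution is
  m(t) = x_0 * exp(a t) + (b/a) * (exp(a t) - 1)
       = (-1/5) * exp(1 t) + ((5/4)/1) * (exp(1 t) - 1)
       = 21*exp(t)/20 - 5/4.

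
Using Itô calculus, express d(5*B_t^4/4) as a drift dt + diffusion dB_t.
d(5*B_t^4/4) = (15*B_t^2/2) dt + (5*B_t^3) dB_t

Itô's formula for f(B_t) gives d f(B_t) = f'(B_t) dB_t + (1/2) f''(B_t) dt. Compute derivatives of f(x) = 5*x^4/4:
  f'(x)  = 5*x^3
  f''(x) = 15*x^2
Substitute x = B_t and multiply the f'' term by 1/2:
  drift     = (1/2) * (15*x^2) evaluated at B_t = 15*B_t^2/2
  diffusion = (5*x^3) evaluated at B_t = 5*B_t^3
Therefore d(5*B_t^4/4) = (15*B_t^2/2) dt + (5*B_t^3) dB_t.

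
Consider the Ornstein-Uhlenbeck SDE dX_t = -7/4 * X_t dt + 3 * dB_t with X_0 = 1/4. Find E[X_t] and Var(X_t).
E[X_t] = exp(-7*t/4)/4; Var(X_t) = 18/7 - 18*exp(-7*t/2)/7

The OU SDE dX = -theta X dt + sigma dB admits the integrating factor exp(theta t): d(exp(theta t) X_t) = sigma exp(theta t) dB_t. Integrating from 0 to t:
  X_t = x_0 * exp(-theta t) + sigma * int_0^t exp(-theta (t-s)) dB_s.
The Itô integral has mean 0 and (by the Itô isometry) variance sigma^2 * int_0^t exp(-2 theta (t - s)) ds = sigma^2 * (1 - exp(-2 theta t)) / (2 theta).
With theta = 7/4, sigma = 3, x_0 = 1/4:
  E[X_t] = 1/4 * exp(-7/4 t) = exp(-7*t/4)/4
  Var(X_t) = (3)^2 * (1 - exp(-2*7/4 t)) / (2 * 7/4) = 18/7 - 18*exp(-7*t/2)/7.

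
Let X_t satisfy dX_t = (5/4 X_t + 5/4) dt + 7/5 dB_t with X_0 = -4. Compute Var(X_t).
Var(X_t) = 98*exp(5*t/2)/125 - 98/125

The variance V(t) = Var(X_t) satisfies V'(t) = 2 a V(t) + c^2 with V(0) = 0 (drift coefficient is linear in X, diffusion is constant). With a = 5/4, c = 7/5, the solution is
  V(t) = (c^2 / (2 a)) * (exp(2 a t) - 1)
       = ((7/5)^2 / (2*(5/4))) * (exp((5/2) t) - 1)
       = 98*exp(5*t/2)/125 - 98/125.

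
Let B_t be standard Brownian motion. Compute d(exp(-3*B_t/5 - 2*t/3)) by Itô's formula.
d(exp(-3*B_t/5 - 2*t/3)) = (-73*exp(-3*B_t/5 - 2*t/3)/150) dt + (-3*exp(-3*B_t/5 - 2*t/3)/5) dB_t

Itô's formula for f(t, x): d f(t, B_t) = (f_t + (1/2) f_xx) dt + f_x dB_t. Compute partials of f(t, x) = exp(-2*t/3 - 3*x/5):
  f_t(t,x)  = -2*exp(-2*t/3 - 3*x/5)/3
  f_x(t,x)  = -3*exp(-2*t/3 - 3*x/5)/5
  f_xx(t,x) = 9*exp(-2*t/3 - 3*x/5)/25
Assemble drift = f_t + (1/2) f_xx = -73*exp(-2*t/3 - 3*x/5)/150 and diffusion = f_x = -3*exp(-2*t/3 - 3*x/5)/5. Substituting x = B_t:
  d(exp(-3*B_t/5 - 2*t/3)) = (-73*exp(-3*B_t/5 - 2*t/3)/150) dt + (-3*exp(-3*B_t/5 - 2*t/3)/5) dB_t.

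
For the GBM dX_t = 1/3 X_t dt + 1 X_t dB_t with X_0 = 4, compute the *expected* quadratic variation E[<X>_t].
E[<X>_t] = 48*exp(5*t/3)/5 - 48/5

<X>_t = int_0^t (1 * X_s)^2 ds. Taking expectation inside the integral: E[<X>_t] = 1^2 * int_0^t E[X_s^2] ds. For GBM, E[X_s^2] = x_0^2 * exp((2 mu + sigma^2) s). Integrating:
  E[<X>_t] = 1^2 * 4^2 * (exp((2*(1/3) + 1^2) t) - 1) / (2*(1/3) + 1^2)
           = 1^2 * 4^2 * (exp((5/3) t) - 1) / (5/3) = 48*exp(5*t/3)/5 - 48/5.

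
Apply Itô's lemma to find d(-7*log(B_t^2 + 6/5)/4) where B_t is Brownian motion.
d(-7*log(B_t^2 + 6/5)/4) = (35*(5*B_t^2 - 6)/(4*(5*B_t^2 + 6)^2)) dt + (-35*B_t/(10*B_t^2 + 12)) dB_t

Itô's formula for f(B_t) gives d f(B_t) = f'(B_t) dB_t + (1/2) f''(B_t) dt. Compute derivatives of f(x) = -7*log(x^2 + 6/5)/4:
  f'(x)  = -35*x/(10*x^2 + 12)
  f''(x) = 35*(5*x^2 - 6)/(2*(5*x^2 + 6)^2)
Substitute x = B_t and multiply the f'' term by 1/2:
  drift     = (1/2) * (35*(5*x^2 - 6)/(2*(5*x^2 + 6)^2)) evaluated at B_t = 35*(5*B_t^2 - 6)/(4*(5*B_t^2 + 6)^2)
  diffusion = (-35*x/(10*x^2 + 12)) evaluated at B_t = -35*B_t/(10*B_t^2 + 12)
Therefore d(-7*log(B_t^2 + 6/5)/4) = (35*(5*B_t^2 - 6)/(4*(5*B_t^2 + 6)^2)) dt + (-35*B_t/(10*B_t^2 + 12)) dB_t.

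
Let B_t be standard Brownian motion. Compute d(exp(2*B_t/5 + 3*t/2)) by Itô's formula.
d(exp(2*B_t/5 + 3*t/2)) = (79*exp(2*B_t/5 + 3*t/2)/50) dt + (2*exp(2*B_t/5 + 3*t/2)/5) dB_t

Itô's formula for f(t, x): d f(t, B_t) = (f_t + (1/2) f_xx) dt + f_x dB_t. Compute partials of f(t, x) = exp(3*t/2 + 2*x/5):
  f_t(t,x)  = 3*exp(3*t/2 + 2*x/5)/2
  f_x(t,x)  = 2*exp(3*t/2 + 2*x/5)/5
  f_xx(t,x) = 4*exp(3*t/2 + 2*x/5)/25
Assemble drift = f_t + (1/2) f_xx = 79*exp(3*t/2 + 2*x/5)/50 and diffusion = f_x = 2*exp(3*t/2 + 2*x/5)/5. Substituting x = B_t:
  d(exp(2*B_t/5 + 3*t/2)) = (79*exp(2*B_t/5 + 3*t/2)/50) dt + (2*exp(2*B_t/5 + 3*t/2)/5) dB_t.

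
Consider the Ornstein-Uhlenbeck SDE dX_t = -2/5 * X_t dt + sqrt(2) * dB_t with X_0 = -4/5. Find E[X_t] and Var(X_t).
E[X_t] = -4*exp(-2*t/5)/5; Var(X_t) = 5/2 - 5*exp(-4*t/5)/2

The OU SDE dX = -theta X dt + sigma dB admits the integrating factor exp(theta t): d(exp(theta t) X_t) = sigma exp(theta t) dB_t. Integrating from 0 to t:
  X_t = x_0 * exp(-theta t) + sigma * int_0^t exp(-theta (t-s)) dB_s.
The Itô integral has mean 0 and (by the Itô isometry) variance sigma^2 * int_0^t exp(-2 theta (t - s)) ds = sigma^2 * (1 - exp(-2 theta t)) / (2 theta).
With theta = 2/5, sigma = sqrt(2), x_0 = -4/5:
  E[X_t] = -4/5 * exp(-2/5 t) = -4*exp(-2*t/5)/5
  Var(X_t) = (sqrt(2))^2 * (1 - exp(-2*2/5 t)) / (2 * 2/5) = 5/2 - 5*exp(-4*t/5)/2.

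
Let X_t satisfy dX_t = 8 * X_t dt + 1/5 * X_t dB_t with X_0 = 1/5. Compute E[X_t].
E[X_t] = exp(8*t)/5

For GBM dX = mu X dt + sigma X dB with X_0 = x_0, apply Itô to Y = log X: dY = (mu - sigma^2/2) dt + sigma dB, so Y_t = log(x_0) + (mu - sigma^2/2) t + sigma B_t and hence X_t = x_0 * exp((mu - sigma^2/2) t + sigma B_t).
With mu = 8, sigma = 1/5, x_0 = 1/5, this gives:
  X_t = 1/5 * exp((399/50) * t + (1/5) * B_t).
Since sigma*B_t ~ Normal(0, sigma^2 t), E[exp(sigma*B_t)] = exp(sigma^2 t / 2); so E[X_t] = x_0 * exp((mu - sigma^2/2) t) * exp(sigma^2 t / 2) = x_0 * exp(mu t) = exp(8*t)/5.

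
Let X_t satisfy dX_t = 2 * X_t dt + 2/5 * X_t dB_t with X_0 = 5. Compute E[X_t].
E[X_t] = 5*exp(2*t)

For GBM dX = mu X dt + sigma X dB with X_0 = x_0, apply Itô to Y = log X: dY = (mu - sigma^2/2) dt + sigma dB, so Y_t = log(x_0) + (mu - sigma^2/2) t + sigma B_t and hence X_t = x_0 * exp((mu - sigma^2/2) t + sigma B_t).
With mu = 2, sigma = 2/5, x_0 = 5, this gives:
  X_t = 5 * exp((48/25) * t + (2/5) * B_t).
Since sigma*B_t ~ Normal(0, sigma^2 t), E[exp(sigma*B_t)] = exp(sigma^2 t / 2); so E[X_t] = x_0 * exp((mu - sigma^2/2) t) * exp(sigma^2 t / 2) = x_0 * exp(mu t) = 5*exp(2*t).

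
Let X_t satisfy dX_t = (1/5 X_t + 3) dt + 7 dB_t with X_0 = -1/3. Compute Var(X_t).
Var(X_t) = 245*exp(2*t/5)/2 - 245/2

The variance V(t) = Var(X_t) satisfies V'(t) = 2 a V(t) + c^2 with V(0) = 0 (drift coefficient is linear in X, diffusion is constant). With a = 1/5, c = 7, the solution is
  V(t) = (c^2 / (2 a)) * (exp(2 a t) - 1)
       = (7^2 / (2*(1/5))) * (exp((2/5) t) - 1)
       = 245*exp(2*t/5)/2 - 245/2.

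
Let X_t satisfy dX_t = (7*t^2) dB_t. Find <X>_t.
<X>_t = 49*t^5/5

For an Itô process dX_t = a(t) dt + b(t) dB_t, the quadratic variation is <X>_t = int_0^t b(s)^2 ds (the drift term does not contribute). Here b(s) = 7*s^2, so
  b(s)^2 = 49*s^4.
Integrating from 0 to t:
  <X>_t = int_0^t (49*s^4) ds = 49*t^5/5.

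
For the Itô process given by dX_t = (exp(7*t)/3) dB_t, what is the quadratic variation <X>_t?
<X>_t = exp(14*t)/126 - 1/126

For an Itô process dX_t = a(t) dt + b(t) dB_t, the quadratic variation is <X>_t = int_0^t b(s)^2 ds (the drift term does not contribute). Here b(s) = exp(7*s)/3, so
  b(s)^2 = exp(14*s)/9.
Integrating from 0 to t:
  <X>_t = int_0^t (exp(14*s)/9) ds = exp(14*t)/126 - 1/126.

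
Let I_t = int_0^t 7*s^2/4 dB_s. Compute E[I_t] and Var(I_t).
E[I_t] = 0; Var(I_t) = 49*t^5/80

The Itô integral of a deterministic integrand f(s) has mean 0 because each increment f(s) * (B_{s+ds} - B_s) has mean 0. By the Itô isometry:
  Var( int_0^t f(s) dB_s ) = E[ (int_0^t f(s) dB_s)^2 ] = int_0^t f(s)^2 ds.
Here f(s) = 7*s^2/4, so f(s)^2 = 49*s^4/16. Integrate:
  int_0^t (49*s^4/16) ds = 49*t^5/80.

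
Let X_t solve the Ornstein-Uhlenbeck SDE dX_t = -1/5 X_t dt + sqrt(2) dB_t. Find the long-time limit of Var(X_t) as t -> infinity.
lim Var(X_t) = 5

The OU SDE dX = -theta X dt + sigma dB admits the integrating factor exp(theta t): d(exp(theta t) X_t) = sigma exp(theta t) dB_t. Integrating from 0 to t gives X_t = x_0 * exp(-theta t) + sigma * int_0^t exp(-theta (t-s)) dB_s for any initial x_0. The Itô integral has variance (by the Itô isometry) sigma^2 * int_0^t exp(-2 theta (t - s)) ds = sigma^2 * (1 - exp(-2 theta t)) / (2 theta), independent of x_0.
With theta = 1/5, sigma = sqrt(2):
  Var(X_t) = (sqrt(2))^2 * (1 - exp(-2*1/5 t)) / (2 * 1/5) = 5 - 5*exp(-2*t/5).
As t -> infinity, exp(-2*1/5 t) -> 0, so the stationary variance is sigma^2 / (2 theta) = 5.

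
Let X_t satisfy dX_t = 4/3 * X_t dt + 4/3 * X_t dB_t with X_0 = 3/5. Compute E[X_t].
E[X_t] = 3*exp(4*t/3)/5

For GBM dX = mu X dt + sigma X dB with X_0 = x_0, apply Itô to Y = log X: dY = (mu - sigma^2/2) dt + sigma dB, so Y_t = log(x_0) + (mu - sigma^2/2) t + sigma B_t and hence X_t = x_0 * exp((mu - sigma^2/2) t + sigma B_t).
With mu = 4/3, sigma = 4/3, x_0 = 3/5, this gives:
  X_t = 3/5 * exp((4/9) * t + (4/3) * B_t).
Since sigma*B_t ~ Normal(0, sigma^2 t), E[exp(sigma*B_t)] = exp(sigma^2 t / 2); so E[X_t] = x_0 * exp((mu - sigma^2/2) t) * exp(sigma^2 t / 2) = x_0 * exp(mu t) = 3*exp(4*t/3)/5.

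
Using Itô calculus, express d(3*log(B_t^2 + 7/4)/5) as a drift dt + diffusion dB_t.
d(3*log(B_t^2 + 7/4)/5) = (12*(7 - 4*B_t^2)/(5*(4*B_t^2 + 7)^2)) dt + (24*B_t/(5*(4*B_t^2 + 7))) dB_t

Itô's formula for f(B_t) gives d f(B_t) = f'(B_t) dB_t + (1/2) f''(B_t) dt. Compute derivatives of f(x) = 3*log(x^2 + 7/4)/5:
  f'(x)  = 24*x/(5*(4*x^2 + 7))
  f''(x) = 24*(7 - 4*x^2)/(5*(4*x^2 + 7)^2)
Substitute x = B_t and multiply the f'' term by 1/2:
  drift     = (1/2) * (24*(7 - 4*x^2)/(5*(4*x^2 + 7)^2)) evaluated at B_t = 12*(7 - 4*B_t^2)/(5*(4*B_t^2 + 7)^2)
  diffusion = (24*x/(5*(4*x^2 + 7))) evaluated at B_t = 24*B_t/(5*(4*B_t^2 + 7))
Therefore d(3*log(B_t^2 + 7/4)/5) = (12*(7 - 4*B_t^2)/(5*(4*B_t^2 + 7)^2)) dt + (24*B_t/(5*(4*B_t^2 + 7))) dB_t.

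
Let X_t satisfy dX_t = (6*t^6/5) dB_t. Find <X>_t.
<X>_t = 36*t^13/325

For an Itô process dX_t = a(t) dt + b(t) dB_t, the quadratic variation is <X>_t = int_0^t b(s)^2 ds (the drift term does not contribute). Here b(s) = 6*s^6/5, so
  b(s)^2 = 36*s^12/25.
Integrating from 0 to t:
  <X>_t = int_0^t (36*s^12/25) ds = 36*t^13/325.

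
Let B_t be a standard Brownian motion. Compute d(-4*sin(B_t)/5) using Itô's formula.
d(-4*sin(B_t)/5) = (2*sin(B_t)/5) dt + (-4*cos(B_t)/5) dB_t

Itô's formula for f(B_t) gives d f(B_t) = f'(B_t) dB_t + (1/2) f''(B_t) dt. Compute derivatives of f(x) = -4*sin(x)/5:
  f'(x)  = -4*cos(x)/5
  f''(x) = 4*sin(x)/5
Substitute x = B_t and multiply the f'' term by 1/2:
  drift     = (1/2) * (4*sin(x)/5) evaluated at B_t = 2*sin(B_t)/5
  diffusion = (-4*cos(x)/5) evaluated at B_t = -4*cos(B_t)/5
Therefore d(-4*sin(B_t)/5) = (2*sin(B_t)/5) dt + (-4*cos(B_t)/5) dB_t.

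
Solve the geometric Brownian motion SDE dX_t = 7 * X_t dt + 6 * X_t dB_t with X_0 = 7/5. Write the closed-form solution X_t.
X_t = 7/5 * exp((-11) * t + (6) * B_t)

For GBM dX = mu X dt + sigma X dB with X_0 = x_0, apply Itô to Y = log X: dY = (mu - sigma^2/2) dt + sigma dB, so Y_t = log(x_0) + (mu - sigma^2/2) t + sigma B_t and hence X_t = x_0 * exp((mu - sigma^2/2) t + sigma B_t).
With mu = 7, sigma = 6, x_0 = 7/5, this gives:
  X_t = 7/5 * exp((-11) * t + (6) * B_t).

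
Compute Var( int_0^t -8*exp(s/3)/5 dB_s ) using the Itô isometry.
Var = 96*exp(2*t/3)/25 - 96/25

The Itô integral of a deterministic integrand f(s) has mean 0 because each increment f(s) * (B_{s+ds} - B_s) has mean 0. By the Itô isometry:
  Var( int_0^t f(s) dB_s ) = E[ (int_0^t f(s) dB_s)^2 ] = int_0^t f(s)^2 ds.
Here f(s) = -8*exp(s/3)/5, so f(s)^2 = 64*exp(2*s/3)/25. Integrate:
  int_0^t (64*exp(2*s/3)/25) ds = 96*exp(2*t/3)/25 - 96/25.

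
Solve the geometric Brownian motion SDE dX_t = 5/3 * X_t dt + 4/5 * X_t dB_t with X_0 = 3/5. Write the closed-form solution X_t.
X_t = 3/5 * exp((101/75) * t + (4/5) * B_t)

For GBM dX = mu X dt + sigma X dB with X_0 = x_0, apply Itô to Y = log X: dY = (mu - sigma^2/2) dt + sigma dB, so Y_t = log(x_0) + (mu - sigma^2/2) t + sigma B_t and hence X_t = x_0 * exp((mu - sigma^2/2) t + sigma B_t).
With mu = 5/3, sigma = 4/5, x_0 = 3/5, this gives:
  X_t = 3/5 * exp((101/75) * t + (4/5) * B_t).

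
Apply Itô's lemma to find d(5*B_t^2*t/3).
d(5*B_t^2*t/3) = (5*B_t^2/3 + 5*t/3) dt + (10*B_t*t/3) dB_t

Itô's formula for f(t, x): d f(t, B_t) = (f_t + (1/2) f_xx) dt + f_x dB_t. Compute partials of f(t, x) = 5*t*x^2/3:
  f_t(t,x)  = 5*x^2/3
  f_x(t,x)  = 10*t*x/3
  f_xx(t,x) = 10*t/3
Assemble drift = f_t + (1/2) f_xx = 5*t/3 + 5*x^2/3 and diffusion = f_x = 10*t*x/3. Substituting x = B_t:
  d(5*B_t^2*t/3) = (5*B_t^2/3 + 5*t/3) dt + (10*B_t*t/3) dB_t.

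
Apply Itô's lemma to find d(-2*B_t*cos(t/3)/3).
d(-2*B_t*cos(t/3)/3) = (2*B_t*sin(t/3)/9) dt + (-2*cos(t/3)/3) dB_t

Itô's formula for f(t, x): d f(t, B_t) = (f_t + (1/2) f_xx) dt + f_x dB_t. Compute partials of f(t, x) = -2*x*cos(t/3)/3:
  f_t(t,x)  = 2*x*sin(t/3)/9
  f_x(t,x)  = -2*cos(t/3)/3
  f_xx(t,x) = 0
Assemble drift = f_t + (1/2) f_xx = 2*x*sin(t/3)/9 and diffusion = f_x = -2*cos(t/3)/3. Substituting x = B_t:
  d(-2*B_t*cos(t/3)/3) = (2*B_t*sin(t/3)/9) dt + (-2*cos(t/3)/3) dB_t.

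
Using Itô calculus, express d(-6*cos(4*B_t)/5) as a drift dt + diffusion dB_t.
d(-6*cos(4*B_t)/5) = (48*cos(4*B_t)/5) dt + (24*sin(4*B_t)/5) dB_t

Itô's formula for f(B_t) gives d f(B_t) = f'(B_t) dB_t + (1/2) f''(B_t) dt. Compute derivatives of f(x) = -6*cos(4*x)/5:
  f'(x)  = 24*sin(4*x)/5
  f''(x) = 96*cos(4*x)/5
Substitute x = B_t and multiply the f'' term by 1/2:
  drift     = (1/2) * (96*cos(4*x)/5) evaluated at B_t = 48*cos(4*B_t)/5
  diffusion = (24*sin(4*x)/5) evaluated at B_t = 24*sin(4*B_t)/5
Therefore d(-6*cos(4*B_t)/5) = (48*cos(4*B_t)/5) dt + (24*sin(4*B_t)/5) dB_t.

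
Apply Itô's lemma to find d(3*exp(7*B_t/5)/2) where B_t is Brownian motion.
d(3*exp(7*B_t/5)/2) = (147*exp(7*B_t/5)/100) dt + (21*exp(7*B_t/5)/10) dB_t

Itô's formula for f(B_t) gives d f(B_t) = f'(B_t) dB_t + (1/2) f''(B_t) dt. Compute derivatives of f(x) = 3*exp(7*x/5)/2:
  f'(x)  = 21*exp(7*x/5)/10
  f''(x) = 147*exp(7*x/5)/50
Substitute x = B_t and multiply the f'' term by 1/2:
  drift     = (1/2) * (147*exp(7*x/5)/50) evaluated at B_t = 147*exp(7*B_t/5)/100
  diffusion = (21*exp(7*x/5)/10) evaluated at B_t = 21*exp(7*B_t/5)/10
Therefore d(3*exp(7*B_t/5)/2) = (147*exp(7*B_t/5)/100) dt + (21*exp(7*B_t/5)/10) dB_t.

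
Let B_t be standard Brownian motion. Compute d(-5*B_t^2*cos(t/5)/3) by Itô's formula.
d(-5*B_t^2*cos(t/5)/3) = (B_t^2*sin(t/5)/3 - 5*cos(t/5)/3) dt + (-10*B_t*cos(t/5)/3) dB_t

Itô's formula for f(t, x): d f(t, B_t) = (f_t + (1/2) f_xx) dt + f_x dB_t. Compute partials of f(t, x) = -5*x^2*cos(t/5)/3:
  f_t(t,x)  = x^2*sin(t/5)/3
  f_x(t,x)  = -10*x*cos(t/5)/3
  f_xx(t,x) = -10*cos(t/5)/3
Assemble drift = f_t + (1/2) f_xx = x^2*sin(t/5)/3 - 5*cos(t/5)/3 and diffusion = f_x = -10*x*cos(t/5)/3. Substituting x = B_t:
  d(-5*B_t^2*cos(t/5)/3) = (B_t^2*sin(t/5)/3 - 5*cos(t/5)/3) dt + (-10*B_t*cos(t/5)/3) dB_t.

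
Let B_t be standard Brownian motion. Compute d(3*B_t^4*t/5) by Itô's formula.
d(3*B_t^4*t/5) = (3*B_t^2*(B_t^2 + 6*t)/5) dt + (12*B_t^3*t/5) dB_t

Itô's formula for f(t, x): d f(t, B_t) = (f_t + (1/2) f_xx) dt + f_x dB_t. Compute partials of f(t, x) = 3*t*x^4/5:
  f_t(t,x)  = 3*x^4/5
  f_x(t,x)  = 12*t*x^3/5
  f_xx(t,x) = 36*t*x^2/5
Assemble drift = f_t + (1/2) f_xx = 3*x^2*(6*t + x^2)/5 and diffusion = f_x = 12*t*x^3/5. Substituting x = B_t:
  d(3*B_t^4*t/5) = (3*B_t^2*(B_t^2 + 6*t)/5) dt + (12*B_t^3*t/5) dB_t.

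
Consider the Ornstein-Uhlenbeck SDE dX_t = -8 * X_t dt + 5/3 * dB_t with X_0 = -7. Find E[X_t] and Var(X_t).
E[X_t] = -7*exp(-8*t); Var(X_t) = 25/144 - 25*exp(-16*t)/144

The OU SDE dX = -theta X dt + sigma dB admits the integrating factor exp(theta t): d(exp(theta t) X_t) = sigma exp(theta t) dB_t. Integrating from 0 to t:
  X_t = x_0 * exp(-theta t) + sigma * int_0^t exp(-theta (t-s)) dB_s.
The Itô integral has mean 0 and (by the Itô isometry) variance sigma^2 * int_0^t exp(-2 theta (t - s)) ds = sigma^2 * (1 - exp(-2 theta t)) / (2 theta).
With theta = 8, sigma = 5/3, x_0 = -7:
  E[X_t] = -7 * exp(-8 t) = -7*exp(-8*t)
  Var(X_t) = (5/3)^2 * (1 - exp(-2*8 t)) / (2 * 8) = 25/144 - 25*exp(-16*t)/144.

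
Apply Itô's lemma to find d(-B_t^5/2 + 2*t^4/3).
d(-B_t^5/2 + 2*t^4/3) = (-5*B_t^3 + 8*t^3/3) dt + (-5*B_t^4/2) dB_t

Itô's formula for f(t, x): d f(t, B_t) = (f_t + (1/2) f_xx) dt + f_x dB_t. Compute partials of f(t, x) = 2*t^4/3 - x^5/2:
  f_t(t,x)  = 8*t^3/3
  f_x(t,x)  = -5*x^4/2
  f_xx(t,x) = -10*x^3
Assemble drift = f_t + (1/2) f_xx = 8*t^3/3 - 5*x^3 and diffusion = f_x = -5*x^4/2. Substituting x = B_t:
  d(-B_t^5/2 + 2*t^4/3) = (-5*B_t^3 + 8*t^3/3) dt + (-5*B_t^4/2) dB_t.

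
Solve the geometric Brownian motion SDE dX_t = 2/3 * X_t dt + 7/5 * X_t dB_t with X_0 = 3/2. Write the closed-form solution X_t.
X_t = 3/2 * exp((-47/150) * t + (7/5) * B_t)

For GBM dX = mu X dt + sigma X dB with X_0 = x_0, apply Itô to Y = log X: dY = (mu - sigma^2/2) dt + sigma dB, so Y_t = log(x_0) + (mu - sigma^2/2) t + sigma B_t and hence X_t = x_0 * exp((mu - sigma^2/2) t + sigma B_t).
With mu = 2/3, sigma = 7/5, x_0 = 3/2, this gives:
  X_t = 3/2 * exp((-47/150) * t + (7/5) * B_t).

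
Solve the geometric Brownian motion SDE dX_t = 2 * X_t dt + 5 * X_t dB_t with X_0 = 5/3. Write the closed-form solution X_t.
X_t = 5/3 * exp((-21/2) * t + (5) * B_t)

For GBM dX = mu X dt + sigma X dB with X_0 = x_0, apply Itô to Y = log X: dY = (mu - sigma^2/2) dt + sigma dB, so Y_t = log(x_0) + (mu - sigma^2/2) t + sigma B_t and hence X_t = x_0 * exp((mu - sigma^2/2) t + sigma B_t).
With mu = 2, sigma = 5, x_0 = 5/3, this gives:
  X_t = 5/3 * exp((-21/2) * t + (5) * B_t).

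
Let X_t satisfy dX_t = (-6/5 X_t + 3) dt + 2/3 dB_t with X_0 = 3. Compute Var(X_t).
Var(X_t) = 5/27 - 5*exp(-12*t/5)/27

The variance V(t) = Var(X_t) satisfies V'(t) = 2 a V(t) + c^2 with V(0) = 0 (drift coefficient is linear in X, diffusion is constant). With a = -6/5, c = 2/3, the solution is
  V(t) = (c^2 / (2 a)) * (exp(2 a t) - 1)
       = ((2/3)^2 / (2*(-6/5))) * (exp((-12/5) t) - 1)
       = 5/27 - 5*exp(-12*t/5)/27.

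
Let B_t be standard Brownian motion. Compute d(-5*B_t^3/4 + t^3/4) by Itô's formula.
d(-5*B_t^3/4 + t^3/4) = (-15*B_t/4 + 3*t^2/4) dt + (-15*B_t^2/4) dB_t

Itô's formula for f(t, x): d f(t, B_t) = (f_t + (1/2) f_xx) dt + f_x dB_t. Compute partials of f(t, x) = t^3/4 - 5*x^3/4:
  f_t(t,x)  = 3*t^2/4
  f_x(t,x)  = -15*x^2/4
  f_xx(t,x) = -15*x/2
Assemble drift = f_t + (1/2) f_xx = 3*t^2/4 - 15*x/4 and diffusion = f_x = -15*x^2/4. Substituting x = B_t:
  d(-5*B_t^3/4 + t^3/4) = (-15*B_t/4 + 3*t^2/4) dt + (-15*B_t^2/4) dB_t.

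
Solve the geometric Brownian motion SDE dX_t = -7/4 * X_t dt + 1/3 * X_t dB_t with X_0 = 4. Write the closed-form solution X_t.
X_t = 4 * exp((-65/36) * t + (1/3) * B_t)

For GBM dX = mu X dt + sigma X dB with X_0 = x_0, apply Itô to Y = log X: dY = (mu - sigma^2/2) dt + sigma dB, so Y_t = log(x_0) + (mu - sigma^2/2) t + sigma B_t and hence X_t = x_0 * exp((mu - sigma^2/2) t + sigma B_t).
With mu = -7/4, sigma = 1/3, x_0 = 4, this gives:
  X_t = 4 * exp((-65/36) * t + (1/3) * B_t).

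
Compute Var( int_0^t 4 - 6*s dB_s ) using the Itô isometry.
Var = 4*t*(3*t^2 - 6*t + 4)

The Itô integral of a deterministic integrand f(s) has mean 0 because each increment f(s) * (B_{s+ds} - B_s) has mean 0. By the Itô isometry:
  Var( int_0^t f(s) dB_s ) = E[ (int_0^t f(s) dB_s)^2 ] = int_0^t f(s)^2 ds.
Here f(s) = 4 - 6*s, so f(s)^2 = 4*(3*s - 2)^2. Integrate:
  int_0^t (4*(3*s - 2)^2) ds = 4*t*(3*t^2 - 6*t + 4).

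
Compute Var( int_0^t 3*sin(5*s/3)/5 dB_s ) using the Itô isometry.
Var = 9*t/50 - 27*sin(10*t/3)/500

The Itô integral of a deterministic integrand f(s) has mean 0 because each increment f(s) * (B_{s+ds} - B_s) has mean 0. By the Itô isometry:
  Var( int_0^t f(s) dB_s ) = E[ (int_0^t f(s) dB_s)^2 ] = int_0^t f(s)^2 ds.
Here f(s) = 3*sin(5*s/3)/5, so f(s)^2 = 9*sin(5*s/3)^2/25. Integrate:
  int_0^t (9*sin(5*s/3)^2/25) ds = 9*t/50 - 27*sin(10*t/3)/500.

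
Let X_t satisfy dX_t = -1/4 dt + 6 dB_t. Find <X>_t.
<X>_t = 36*t

For an Itô process dX_t = a(t) dt + b(t) dB_t, the quadratic variation is <X>_t = int_0^t b(s)^2 ds (the drift term does not contribute). Here b(s) = 6, so
  b(s)^2 = 36.
Integrating from 0 to t:
  <X>_t = int_0^t (36) ds = 36*t.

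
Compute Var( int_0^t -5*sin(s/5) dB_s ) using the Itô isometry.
Var = 25*t/2 - 125*sin(2*t/5)/4

The Itô integral of a deterministic integrand f(s) has mean 0 because each increment f(s) * (B_{s+ds} - B_s) has mean 0. By the Itô isometry:
  Var( int_0^t f(s) dB_s ) = E[ (int_0^t f(s) dB_s)^2 ] = int_0^t f(s)^2 ds.
Here f(s) = -5*sin(s/5), so f(s)^2 = 25*sin(s/5)^2. Integrate:
  int_0^t (25*sin(s/5)^2) ds = 25*t/2 - 125*sin(2*t/5)/4.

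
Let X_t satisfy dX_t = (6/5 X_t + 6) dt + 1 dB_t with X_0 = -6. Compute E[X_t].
E[X_t] = -exp(6*t/5) - 5

Taking expectations and using E[dB_t] = 0, the mean m(t) = E[X_t] satisfies the ODE m'(t) = a m(t) + b with m(0) = x_0. With a = 6/5, b = 6, x_0 = -6, the solution is
  m(t) = x_0 * exp(a t) + (b/a) * (exp(a t) - 1)
       = (-6) * exp((6/5) t) + (6/(6/5)) * (exp((6/5) t) - 1)
       = -exp(6*t/5) - 5.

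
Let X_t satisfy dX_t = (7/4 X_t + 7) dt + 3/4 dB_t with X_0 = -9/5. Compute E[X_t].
E[X_t] = 11*exp(7*t/4)/5 - 4

Taking expectations and using E[dB_t] = 0, the mean m(t) = E[X_t] satisfies the ODE m'(t) = a m(t) + b with m(0) = x_0. With a = 7/4, b = 7, x_0 = -9/5, the solution is
  m(t) = x_0 * exp(a t) + (b/a) * (exp(a t) - 1)
       = (-9/5) * exp((7/4) t) + (7/(7/4)) * (exp((7/4) t) - 1)
       = 11*exp(7*t/4)/5 - 4.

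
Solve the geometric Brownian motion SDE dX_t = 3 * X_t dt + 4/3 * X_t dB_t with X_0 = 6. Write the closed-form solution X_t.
X_t = 6 * exp((19/9) * t + (4/3) * B_t)

For GBM dX = mu X dt + sigma X dB with X_0 = x_0, apply Itô to Y = log X: dY = (mu - sigma^2/2) dt + sigma dB, so Y_t = log(x_0) + (mu - sigma^2/2) t + sigma B_t and hence X_t = x_0 * exp((mu - sigma^2/2) t + sigma B_t).
With mu = 3, sigma = 4/3, x_0 = 6, this gives:
  X_t = 6 * exp((19/9) * t + (4/3) * B_t).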